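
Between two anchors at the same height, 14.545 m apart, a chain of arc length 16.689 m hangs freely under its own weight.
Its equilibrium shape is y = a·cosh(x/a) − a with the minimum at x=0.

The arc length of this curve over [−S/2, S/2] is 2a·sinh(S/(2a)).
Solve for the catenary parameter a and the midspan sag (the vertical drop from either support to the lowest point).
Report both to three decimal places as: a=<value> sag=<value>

seed: a₀ = √(S³/(24(L−S))) = √(14.545³/(24·2.144)) = 7.733081
iter 1: u=0.940440  f(a)=+9.683e-02  f'(a)=-6.051e-01  a ← 7.733081 − (+9.683e-02/-6.051e-01) = 7.893103
iter 2: u=0.921374  f(a)=+3.087e-03  f'(a)=-5.671e-01  a ← 7.893103 − (+3.087e-03/-5.671e-01) = 7.898547
iter 3: u=0.920739  f(a)=+3.367e-06  f'(a)=-5.658e-01  a ← 7.898547 − (+3.367e-06/-5.658e-01) = 7.898553
iter 4: u=0.920738  f(a)=+4.015e-12  f'(a)=-5.658e-01  a ← 7.898553 − (+4.015e-12/-5.658e-01) = 7.898553
converged: |Δa| < 1e-12 after 4 iterations
sag = a·(cosh(S/(2a)) − 1) = 7.898553·(cosh(0.920738) − 1) = 3.591348
T_max/T_min = cosh(S/(2a)) = 1.454684

a=7.899 sag=3.591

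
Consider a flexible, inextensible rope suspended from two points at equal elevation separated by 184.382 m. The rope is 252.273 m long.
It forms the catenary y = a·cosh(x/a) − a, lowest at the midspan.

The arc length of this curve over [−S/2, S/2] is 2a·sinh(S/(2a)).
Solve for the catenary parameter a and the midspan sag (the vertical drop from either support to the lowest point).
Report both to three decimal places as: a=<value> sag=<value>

seed: a₀ = √(S³/(24(L−S))) = √(184.382³/(24·67.891)) = 62.024898
iter 1: u=1.486355  f(a)=+7.906e+00  f'(a)=-2.713e+00  a ← 62.024898 − (+7.906e+00/-2.713e+00) = 64.939584
iter 2: u=1.419643  f(a)=+5.915e-01  f'(a)=-2.321e+00  a ← 64.939584 − (+5.915e-01/-2.321e+00) = 65.194462
iter 3: u=1.414093  f(a)=+3.902e-03  f'(a)=-2.290e+00  a ← 65.194462 − (+3.902e-03/-2.290e+00) = 65.196165
iter 4: u=1.414056  f(a)=+1.723e-07  f'(a)=-2.290e+00  a ← 65.196165 − (+1.723e-07/-2.290e+00) = 65.196165
iter 5: u=1.414056  f(a)=+2.842e-14  f'(a)=-2.290e+00  a ← 65.196165 − (+2.842e-14/-2.290e+00) = 65.196165
converged: |Δa| < 1e-12 after 5 iterations
sag = a·(cosh(S/(2a)) − 1) = 65.196165·(cosh(1.414056) − 1) = 76.793118
T_max/T_min = cosh(S/(2a)) = 2.177878

a=65.196 sag=76.793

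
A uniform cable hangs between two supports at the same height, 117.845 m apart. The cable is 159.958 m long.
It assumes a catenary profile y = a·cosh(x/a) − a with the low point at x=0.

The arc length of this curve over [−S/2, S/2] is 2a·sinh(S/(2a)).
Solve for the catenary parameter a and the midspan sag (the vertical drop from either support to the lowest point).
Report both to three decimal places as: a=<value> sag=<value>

a=42.240 sag=48.208

seed: a₀ = √(S³/(24(L−S))) = √(117.845³/(24·42.113)) = 40.239542
iter 1: u=1.464294  f(a)=+4.752e+00  f'(a)=-2.578e+00  a ← 40.239542 − (+4.752e+00/-2.578e+00) = 42.083190
iter 2: u=1.400143  f(a)=+3.461e-01  f'(a)=-2.215e+00  a ← 42.083190 − (+3.461e-01/-2.215e+00) = 42.239476
iter 3: u=1.394963  f(a)=+2.155e-03  f'(a)=-2.187e+00  a ← 42.239476 − (+2.155e-03/-2.187e+00) = 42.240461
iter 4: u=1.394930  f(a)=+8.467e-08  f'(a)=-2.187e+00  a ← 42.240461 − (+8.467e-08/-2.187e+00) = 42.240461
iter 5: u=1.394930  f(a)=-2.842e-14  f'(a)=-2.187e+00  a ← 42.240461 − (-2.842e-14/-2.187e+00) = 42.240461
converged: |Δa| < 1e-12 after 5 iterations
sag = a·(cosh(S/(2a)) − 1) = 42.240461·(cosh(1.394930) − 1) = 48.207850
T_max/T_min = cosh(S/(2a)) = 2.141272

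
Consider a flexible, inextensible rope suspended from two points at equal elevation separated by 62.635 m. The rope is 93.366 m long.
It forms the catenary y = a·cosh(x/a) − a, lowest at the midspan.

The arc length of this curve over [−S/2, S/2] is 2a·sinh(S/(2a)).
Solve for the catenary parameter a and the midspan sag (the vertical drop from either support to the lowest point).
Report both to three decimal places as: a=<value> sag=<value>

a=19.469 sag=31.111

seed: a₀ = √(S³/(24(L−S))) = √(62.635³/(24·30.731)) = 18.252891
iter 1: u=1.715756  f(a)=+4.854e+00  f'(a)=-4.469e+00  a ← 18.252891 − (+4.854e+00/-4.469e+00) = 19.339067
iter 2: u=1.619390  f(a)=+4.670e-01  f'(a)=-3.647e+00  a ← 19.339067 − (+4.670e-01/-3.647e+00) = 19.467129
iter 3: u=1.608738  f(a)=+5.339e-03  f'(a)=-3.564e+00  a ← 19.467129 − (+5.339e-03/-3.564e+00) = 19.468627
iter 4: u=1.608614  f(a)=+7.155e-07  f'(a)=-3.563e+00  a ← 19.468627 − (+7.155e-07/-3.563e+00) = 19.468627
iter 5: u=1.608614  f(a)=+1.421e-14  f'(a)=-3.563e+00  a ← 19.468627 − (+1.421e-14/-3.563e+00) = 19.468627
converged: |Δa| < 1e-12 after 5 iterations
sag = a·(cosh(S/(2a)) − 1) = 19.468627·(cosh(1.608614) − 1) = 31.111309
T_max/T_min = cosh(S/(2a)) = 2.598023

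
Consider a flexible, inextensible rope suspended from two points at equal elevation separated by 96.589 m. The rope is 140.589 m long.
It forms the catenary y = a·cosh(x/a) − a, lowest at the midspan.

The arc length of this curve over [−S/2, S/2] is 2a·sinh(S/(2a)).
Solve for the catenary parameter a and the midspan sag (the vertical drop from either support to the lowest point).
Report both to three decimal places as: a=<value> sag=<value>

a=31.030 sag=45.809

seed: a₀ = √(S³/(24(L−S))) = √(96.589³/(24·44.000)) = 29.211883
iter 1: u=1.653248  f(a)=+6.420e+00  f'(a)=-3.920e+00  a ← 29.211883 − (+6.420e+00/-3.920e+00) = 30.849372
iter 2: u=1.565494  f(a)=+5.793e-01  f'(a)=-3.242e+00  a ← 30.849372 − (+5.793e-01/-3.242e+00) = 31.028067
iter 3: u=1.556478  f(a)=+5.752e-03  f'(a)=-3.178e+00  a ← 31.028067 − (+5.752e-03/-3.178e+00) = 31.029877
iter 4: u=1.556387  f(a)=+5.794e-07  f'(a)=-3.177e+00  a ← 31.029877 − (+5.794e-07/-3.177e+00) = 31.029877
iter 5: u=1.556387  f(a)=-2.842e-14  f'(a)=-3.177e+00  a ← 31.029877 − (-2.842e-14/-3.177e+00) = 31.029877
converged: |Δa| < 1e-12 after 5 iterations
sag = a·(cosh(S/(2a)) − 1) = 31.029877·(cosh(1.556387) − 1) = 45.808720
T_max/T_min = cosh(S/(2a)) = 2.476278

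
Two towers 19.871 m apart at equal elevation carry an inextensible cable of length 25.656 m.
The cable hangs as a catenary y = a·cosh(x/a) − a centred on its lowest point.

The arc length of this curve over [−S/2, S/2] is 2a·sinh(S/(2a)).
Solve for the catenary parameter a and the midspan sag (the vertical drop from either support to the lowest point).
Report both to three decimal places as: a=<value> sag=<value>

seed: a₀ = √(S³/(24(L−S))) = √(19.871³/(24·5.785)) = 7.517480
iter 1: u=1.321653  f(a)=+5.268e-01  f'(a)=-1.825e+00  a ← 7.517480 − (+5.268e-01/-1.825e+00) = 7.806090
iter 2: u=1.272788  f(a)=+3.186e-02  f'(a)=-1.611e+00  a ← 7.806090 − (+3.186e-02/-1.611e+00) = 7.825869
iter 3: u=1.269571  f(a)=+1.331e-04  f'(a)=-1.597e+00  a ← 7.825869 − (+1.331e-04/-1.597e+00) = 7.825952
iter 4: u=1.269558  f(a)=+2.344e-09  f'(a)=-1.597e+00  a ← 7.825952 − (+2.344e-09/-1.597e+00) = 7.825952
iter 5: u=1.269558  f(a)=+0.000e+00  f'(a)=-1.597e+00  a ← 7.825952 − (+0.000e+00/-1.597e+00) = 7.825952
converged: |Δa| < 1e-12 after 5 iterations
sag = a·(cosh(S/(2a)) − 1) = 7.825952·(cosh(1.269558) − 1) = 7.200794
T_max/T_min = cosh(S/(2a)) = 1.920117

a=7.826 sag=7.201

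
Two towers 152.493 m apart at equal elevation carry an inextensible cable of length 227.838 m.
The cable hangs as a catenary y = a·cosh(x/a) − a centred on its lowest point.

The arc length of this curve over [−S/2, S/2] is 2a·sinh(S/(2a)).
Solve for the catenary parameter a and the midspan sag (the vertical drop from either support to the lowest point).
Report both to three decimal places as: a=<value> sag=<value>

seed: a₀ = √(S³/(24(L−S))) = √(152.493³/(24·75.345)) = 44.283509
iter 1: u=1.721781  f(a)=+1.199e+01  f'(a)=-4.525e+00  a ← 44.283509 − (+1.199e+01/-4.525e+00) = 46.933471
iter 2: u=1.624566  f(a)=+1.161e+00  f'(a)=-3.687e+00  a ← 46.933471 − (+1.161e+00/-3.687e+00) = 47.248197
iter 3: u=1.613744  f(a)=+1.345e-02  f'(a)=-3.602e+00  a ← 47.248197 − (+1.345e-02/-3.602e+00) = 47.251929
iter 4: u=1.613617  f(a)=+1.851e-06  f'(a)=-3.601e+00  a ← 47.251929 − (+1.851e-06/-3.601e+00) = 47.251930
iter 5: u=1.613617  f(a)=+5.684e-14  f'(a)=-3.601e+00  a ← 47.251930 − (+5.684e-14/-3.601e+00) = 47.251930
converged: |Δa| < 1e-12 after 5 iterations
sag = a·(cosh(S/(2a)) − 1) = 47.251930·(cosh(1.613617) − 1) = 76.078048
T_max/T_min = cosh(S/(2a)) = 2.610052

a=47.252 sag=76.078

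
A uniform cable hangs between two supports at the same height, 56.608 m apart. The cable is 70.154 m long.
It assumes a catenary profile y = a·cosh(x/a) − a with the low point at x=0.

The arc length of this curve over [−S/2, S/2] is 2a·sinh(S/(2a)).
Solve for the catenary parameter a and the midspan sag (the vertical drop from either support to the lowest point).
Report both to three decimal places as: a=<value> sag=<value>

a=24.426 sag=18.318

seed: a₀ = √(S³/(24(L−S))) = √(56.608³/(24·13.546)) = 23.621396
iter 1: u=1.198236  f(a)=+1.006e+00  f'(a)=-1.320e+00  a ← 23.621396 − (+1.006e+00/-1.320e+00) = 24.383634
iter 2: u=1.160779  f(a)=+5.076e-02  f'(a)=-1.190e+00  a ← 24.383634 − (+5.076e-02/-1.190e+00) = 24.426290
iter 3: u=1.158752  f(a)=+1.444e-04  f'(a)=-1.183e+00  a ← 24.426290 − (+1.444e-04/-1.183e+00) = 24.426412
iter 4: u=1.158746  f(a)=+1.175e-09  f'(a)=-1.183e+00  a ← 24.426412 − (+1.175e-09/-1.183e+00) = 24.426412
iter 5: u=1.158746  f(a)=+0.000e+00  f'(a)=-1.183e+00  a ← 24.426412 − (+0.000e+00/-1.183e+00) = 24.426412
converged: |Δa| < 1e-12 after 5 iterations
sag = a·(cosh(S/(2a)) − 1) = 24.426412·(cosh(1.158746) − 1) = 18.317541
T_max/T_min = cosh(S/(2a)) = 1.749907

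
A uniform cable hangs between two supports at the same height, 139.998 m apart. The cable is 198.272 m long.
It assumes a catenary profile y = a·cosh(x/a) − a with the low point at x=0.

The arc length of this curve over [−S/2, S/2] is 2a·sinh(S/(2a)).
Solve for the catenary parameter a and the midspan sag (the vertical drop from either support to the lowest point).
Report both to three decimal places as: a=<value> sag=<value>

seed: a₀ = √(S³/(24(L−S))) = √(139.998³/(24·58.274)) = 44.293471
iter 1: u=1.580346  f(a)=+7.725e+00  f'(a)=-3.350e+00  a ← 44.293471 − (+7.725e+00/-3.350e+00) = 46.599563
iter 2: u=1.502139  f(a)=+6.443e-01  f'(a)=-2.812e+00  a ← 46.599563 − (+6.443e-01/-2.812e+00) = 46.828659
iter 3: u=1.494790  f(a)=+5.383e-03  f'(a)=-2.766e+00  a ← 46.828659 − (+5.383e-03/-2.766e+00) = 46.830605
iter 4: u=1.494728  f(a)=+3.827e-07  f'(a)=-2.765e+00  a ← 46.830605 − (+3.827e-07/-2.765e+00) = 46.830606
iter 5: u=1.494728  f(a)=+2.842e-14  f'(a)=-2.765e+00  a ← 46.830606 − (+2.842e-14/-2.765e+00) = 46.830606
converged: |Δa| < 1e-12 after 5 iterations
sag = a·(cosh(S/(2a)) − 1) = 46.830606·(cosh(1.494728) − 1) = 62.809953
T_max/T_min = cosh(S/(2a)) = 2.341216

a=46.831 sag=62.810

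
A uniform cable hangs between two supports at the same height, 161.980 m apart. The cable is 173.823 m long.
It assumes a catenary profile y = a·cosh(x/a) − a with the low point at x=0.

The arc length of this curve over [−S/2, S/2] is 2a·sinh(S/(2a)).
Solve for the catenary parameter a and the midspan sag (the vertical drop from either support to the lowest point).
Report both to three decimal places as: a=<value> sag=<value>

seed: a₀ = √(S³/(24(L−S))) = √(161.980³/(24·11.843)) = 122.280050
iter 1: u=0.662332  f(a)=+2.625e-01  f'(a)=-2.023e-01  a ← 122.280050 − (+2.625e-01/-2.023e-01) = 123.577388
iter 2: u=0.655379  f(a)=+4.236e-03  f'(a)=-1.959e-01  a ← 123.577388 − (+4.236e-03/-1.959e-01) = 123.599017
iter 3: u=0.655264  f(a)=+1.143e-06  f'(a)=-1.957e-01  a ← 123.599017 − (+1.143e-06/-1.957e-01) = 123.599023
iter 4: u=0.655264  f(a)=+1.137e-13  f'(a)=-1.957e-01  a ← 123.599023 − (+1.137e-13/-1.957e-01) = 123.599023
converged: |Δa| < 1e-12 after 4 iterations
sag = a·(cosh(S/(2a)) − 1) = 123.599023·(cosh(0.655264) − 1) = 27.498056
T_max/T_min = cosh(S/(2a)) = 1.222478

a=123.599 sag=27.498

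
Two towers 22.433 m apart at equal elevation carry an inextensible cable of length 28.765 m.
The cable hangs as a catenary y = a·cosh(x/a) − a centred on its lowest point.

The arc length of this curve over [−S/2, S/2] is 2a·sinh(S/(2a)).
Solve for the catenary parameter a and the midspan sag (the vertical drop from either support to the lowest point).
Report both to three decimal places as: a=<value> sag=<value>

a=8.962 sag=7.984

seed: a₀ = √(S³/(24(L−S))) = √(22.433³/(24·6.332)) = 8.618962
iter 1: u=1.301375  f(a)=+5.583e-01  f'(a)=-1.734e+00  a ← 8.618962 − (+5.583e-01/-1.734e+00) = 8.941005
iter 2: u=1.254501  f(a)=+3.282e-02  f'(a)=-1.535e+00  a ← 8.941005 − (+3.282e-02/-1.535e+00) = 8.962380
iter 3: u=1.251509  f(a)=+1.291e-04  f'(a)=-1.523e+00  a ← 8.962380 − (+1.291e-04/-1.523e+00) = 8.962465
iter 4: u=1.251497  f(a)=+2.013e-09  f'(a)=-1.523e+00  a ← 8.962465 − (+2.013e-09/-1.523e+00) = 8.962465
iter 5: u=1.251497  f(a)=-3.553e-15  f'(a)=-1.523e+00  a ← 8.962465 − (-3.553e-15/-1.523e+00) = 8.962465
converged: |Δa| < 1e-12 after 5 iterations
sag = a·(cosh(S/(2a)) − 1) = 8.962465·(cosh(1.251497) − 1) = 7.983983
T_max/T_min = cosh(S/(2a)) = 1.890824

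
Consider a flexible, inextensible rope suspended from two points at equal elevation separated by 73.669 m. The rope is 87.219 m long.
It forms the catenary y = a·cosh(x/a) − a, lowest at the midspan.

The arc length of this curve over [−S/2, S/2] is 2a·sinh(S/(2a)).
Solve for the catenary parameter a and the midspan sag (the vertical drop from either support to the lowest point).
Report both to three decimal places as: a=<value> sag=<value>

a=35.992 sag=20.552

seed: a₀ = √(S³/(24(L−S))) = √(73.669³/(24·13.550)) = 35.063228
iter 1: u=1.050517  f(a)=+7.676e-01  f'(a)=-8.616e-01  a ← 35.063228 − (+7.676e-01/-8.616e-01) = 35.954146
iter 2: u=1.024485  f(a)=+3.023e-02  f'(a)=-7.950e-01  a ← 35.954146 − (+3.023e-02/-7.950e-01) = 35.992173
iter 3: u=1.023403  f(a)=+5.114e-05  f'(a)=-7.923e-01  a ← 35.992173 − (+5.114e-05/-7.923e-01) = 35.992238
iter 4: u=1.023401  f(a)=+1.469e-10  f'(a)=-7.923e-01  a ← 35.992238 − (+1.469e-10/-7.923e-01) = 35.992238
iter 5: u=1.023401  f(a)=+0.000e+00  f'(a)=-7.923e-01  a ← 35.992238 − (+0.000e+00/-7.923e-01) = 35.992238
converged: |Δa| < 1e-12 after 5 iterations
sag = a·(cosh(S/(2a)) − 1) = 35.992238·(cosh(1.023401) − 1) = 20.551813
T_max/T_min = cosh(S/(2a)) = 1.571007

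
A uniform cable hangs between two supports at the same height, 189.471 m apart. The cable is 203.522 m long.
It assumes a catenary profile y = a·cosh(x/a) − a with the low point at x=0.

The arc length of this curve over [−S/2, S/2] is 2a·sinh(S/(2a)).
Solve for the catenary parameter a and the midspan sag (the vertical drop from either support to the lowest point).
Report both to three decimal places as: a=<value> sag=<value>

seed: a₀ = √(S³/(24(L−S))) = √(189.471³/(24·14.051)) = 142.021758
iter 1: u=0.667049  f(a)=+3.159e-01  f'(a)=-2.068e-01  a ← 142.021758 − (+3.159e-01/-2.068e-01) = 143.549369
iter 2: u=0.659951  f(a)=+5.170e-03  f'(a)=-2.001e-01  a ← 143.549369 − (+5.170e-03/-2.001e-01) = 143.575205
iter 3: u=0.659832  f(a)=+1.435e-06  f'(a)=-2.000e-01  a ← 143.575205 − (+1.435e-06/-2.000e-01) = 143.575212
iter 4: u=0.659832  f(a)=+1.137e-13  f'(a)=-2.000e-01  a ← 143.575212 − (+1.137e-13/-2.000e-01) = 143.575212
converged: |Δa| < 1e-12 after 4 iterations
sag = a·(cosh(S/(2a)) − 1) = 143.575212·(cosh(0.659832) − 1) = 32.405306
T_max/T_min = cosh(S/(2a)) = 1.225703

a=143.575 sag=32.405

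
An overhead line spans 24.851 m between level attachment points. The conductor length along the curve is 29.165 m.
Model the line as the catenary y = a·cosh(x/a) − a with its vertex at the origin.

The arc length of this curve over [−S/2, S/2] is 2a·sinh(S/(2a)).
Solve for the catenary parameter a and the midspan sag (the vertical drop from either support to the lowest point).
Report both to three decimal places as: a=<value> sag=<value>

a=12.480 sag=6.714

seed: a₀ = √(S³/(24(L−S))) = √(24.851³/(24·4.314)) = 12.175032
iter 1: u=1.020572  f(a)=+2.303e-01  f'(a)=-7.853e-01  a ← 12.175032 − (+2.303e-01/-7.853e-01) = 12.468329
iter 2: u=0.996565  f(a)=+8.585e-03  f'(a)=-7.277e-01  a ← 12.468329 − (+8.585e-03/-7.277e-01) = 12.480127
iter 3: u=0.995623  f(a)=+1.295e-05  f'(a)=-7.255e-01  a ← 12.480127 − (+1.295e-05/-7.255e-01) = 12.480145
iter 4: u=0.995621  f(a)=+2.959e-11  f'(a)=-7.255e-01  a ← 12.480145 − (+2.959e-11/-7.255e-01) = 12.480145
iter 5: u=0.995621  f(a)=-3.553e-15  f'(a)=-7.255e-01  a ← 12.480145 − (-3.553e-15/-7.255e-01) = 12.480145
converged: |Δa| < 1e-12 after 5 iterations
sag = a·(cosh(S/(2a)) − 1) = 12.480145·(cosh(0.995621) − 1) = 6.713691
T_max/T_min = cosh(S/(2a)) = 1.537950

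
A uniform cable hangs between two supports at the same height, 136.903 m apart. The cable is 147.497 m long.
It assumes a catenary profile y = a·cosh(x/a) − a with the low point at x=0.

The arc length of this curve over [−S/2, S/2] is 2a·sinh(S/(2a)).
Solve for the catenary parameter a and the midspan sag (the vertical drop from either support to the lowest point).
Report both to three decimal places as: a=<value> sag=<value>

seed: a₀ = √(S³/(24(L−S))) = √(136.903³/(24·10.594)) = 100.457842
iter 1: u=0.681395  f(a)=+2.487e-01  f'(a)=-2.209e-01  a ← 100.457842 − (+2.487e-01/-2.209e-01) = 101.583730
iter 2: u=0.673843  f(a)=+4.242e-03  f'(a)=-2.134e-01  a ← 101.583730 − (+4.242e-03/-2.134e-01) = 101.603611
iter 3: u=0.673711  f(a)=+1.282e-06  f'(a)=-2.133e-01  a ← 101.603611 − (+1.282e-06/-2.133e-01) = 101.603617
iter 4: u=0.673711  f(a)=+8.527e-14  f'(a)=-2.133e-01  a ← 101.603617 − (+8.527e-14/-2.133e-01) = 101.603617
converged: |Δa| < 1e-12 after 4 iterations
sag = a·(cosh(S/(2a)) − 1) = 101.603617·(cosh(0.673711) − 1) = 23.943730
T_max/T_min = cosh(S/(2a)) = 1.235658

a=101.604 sag=23.944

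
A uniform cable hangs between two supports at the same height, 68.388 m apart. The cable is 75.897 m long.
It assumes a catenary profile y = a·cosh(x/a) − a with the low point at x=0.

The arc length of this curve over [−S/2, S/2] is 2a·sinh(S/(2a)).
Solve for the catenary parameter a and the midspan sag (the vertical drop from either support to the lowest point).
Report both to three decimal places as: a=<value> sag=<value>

seed: a₀ = √(S³/(24(L−S))) = √(68.388³/(24·7.509)) = 42.128227
iter 1: u=0.811665  f(a)=+2.513e-01  f'(a)=-3.805e-01  a ← 42.128227 − (+2.513e-01/-3.805e-01) = 42.788526
iter 2: u=0.799139  f(a)=+6.029e-03  f'(a)=-3.625e-01  a ← 42.788526 − (+6.029e-03/-3.625e-01) = 42.805160
iter 3: u=0.798829  f(a)=+3.661e-06  f'(a)=-3.620e-01  a ← 42.805160 − (+3.661e-06/-3.620e-01) = 42.805170
iter 4: u=0.798829  f(a)=+1.336e-12  f'(a)=-3.620e-01  a ← 42.805170 − (+1.336e-12/-3.620e-01) = 42.805170
converged: |Δa| < 1e-12 after 4 iterations
sag = a·(cosh(S/(2a)) − 1) = 42.805170·(cosh(0.798829) − 1) = 14.399473
T_max/T_min = cosh(S/(2a)) = 1.336396

a=42.805 sag=14.399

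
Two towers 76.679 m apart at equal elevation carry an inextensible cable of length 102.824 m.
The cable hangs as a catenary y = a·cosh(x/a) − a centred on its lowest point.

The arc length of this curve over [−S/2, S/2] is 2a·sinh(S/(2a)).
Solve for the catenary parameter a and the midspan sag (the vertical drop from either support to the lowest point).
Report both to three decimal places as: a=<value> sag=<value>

a=28.081 sag=30.500

seed: a₀ = √(S³/(24(L−S))) = √(76.679³/(24·26.145)) = 26.804932
iter 1: u=1.430315  f(a)=+2.808e+00  f'(a)=-2.380e+00  a ← 26.804932 − (+2.808e+00/-2.380e+00) = 27.984870
iter 2: u=1.370008  f(a)=+1.961e-01  f'(a)=-2.058e+00  a ← 27.984870 − (+1.961e-01/-2.058e+00) = 28.080132
iter 3: u=1.365360  f(a)=+1.115e-03  f'(a)=-2.035e+00  a ← 28.080132 − (+1.115e-03/-2.035e+00) = 28.080680
iter 4: u=1.365334  f(a)=+3.646e-08  f'(a)=-2.035e+00  a ← 28.080680 − (+3.646e-08/-2.035e+00) = 28.080680
iter 5: u=1.365334  f(a)=+1.421e-14  f'(a)=-2.035e+00  a ← 28.080680 − (+1.421e-14/-2.035e+00) = 28.080680
converged: |Δa| < 1e-12 after 5 iterations
sag = a·(cosh(S/(2a)) − 1) = 28.080680·(cosh(1.365334) − 1) = 30.500190
T_max/T_min = cosh(S/(2a)) = 2.086163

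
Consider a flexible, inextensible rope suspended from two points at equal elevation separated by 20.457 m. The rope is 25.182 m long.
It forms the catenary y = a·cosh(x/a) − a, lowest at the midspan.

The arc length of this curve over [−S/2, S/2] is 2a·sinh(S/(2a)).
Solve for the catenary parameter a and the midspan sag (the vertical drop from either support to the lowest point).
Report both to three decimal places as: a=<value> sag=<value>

a=8.975 sag=6.487

seed: a₀ = √(S³/(24(L−S))) = √(20.457³/(24·4.725)) = 8.688732
iter 1: u=1.177214  f(a)=+3.384e-01  f'(a)=-1.246e+00  a ← 8.688732 − (+3.384e-01/-1.246e+00) = 8.960335
iter 2: u=1.141531  f(a)=+1.652e-02  f'(a)=-1.127e+00  a ← 8.960335 − (+1.652e-02/-1.127e+00) = 8.974989
iter 3: u=1.139667  f(a)=+4.381e-05  f'(a)=-1.121e+00  a ← 8.974989 − (+4.381e-05/-1.121e+00) = 8.975029
iter 4: u=1.139662  f(a)=+3.100e-10  f'(a)=-1.121e+00  a ← 8.975029 − (+3.100e-10/-1.121e+00) = 8.975029
iter 5: u=1.139662  f(a)=-7.105e-15  f'(a)=-1.121e+00  a ← 8.975029 − (-7.105e-15/-1.121e+00) = 8.975029
converged: |Δa| < 1e-12 after 5 iterations
sag = a·(cosh(S/(2a)) − 1) = 8.975029·(cosh(1.139662) − 1) = 6.487326
T_max/T_min = cosh(S/(2a)) = 1.722820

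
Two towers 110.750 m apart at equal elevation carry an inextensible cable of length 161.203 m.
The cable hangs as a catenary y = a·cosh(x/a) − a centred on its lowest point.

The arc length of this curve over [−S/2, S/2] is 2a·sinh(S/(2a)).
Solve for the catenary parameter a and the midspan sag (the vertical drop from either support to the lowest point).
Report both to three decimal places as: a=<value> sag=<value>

a=35.579 sag=52.526

seed: a₀ = √(S³/(24(L−S))) = √(110.750³/(24·50.453)) = 33.493959
iter 1: u=1.653283  f(a)=+7.361e+00  f'(a)=-3.921e+00  a ← 33.493959 − (+7.361e+00/-3.921e+00) = 35.371547
iter 2: u=1.565524  f(a)=+6.644e-01  f'(a)=-3.242e+00  a ← 35.371547 − (+6.644e-01/-3.242e+00) = 35.576452
iter 3: u=1.556507  f(a)=+6.597e-03  f'(a)=-3.178e+00  a ← 35.576452 − (+6.597e-03/-3.178e+00) = 35.578528
iter 4: u=1.556416  f(a)=+6.646e-07  f'(a)=-3.178e+00  a ← 35.578528 − (+6.646e-07/-3.178e+00) = 35.578528
iter 5: u=1.556416  f(a)=+2.842e-14  f'(a)=-3.178e+00  a ← 35.578528 − (+2.842e-14/-3.178e+00) = 35.578528
converged: |Δa| < 1e-12 after 5 iterations
sag = a·(cosh(S/(2a)) − 1) = 35.578528·(cosh(1.556416) − 1) = 52.526145
T_max/T_min = cosh(S/(2a)) = 2.476344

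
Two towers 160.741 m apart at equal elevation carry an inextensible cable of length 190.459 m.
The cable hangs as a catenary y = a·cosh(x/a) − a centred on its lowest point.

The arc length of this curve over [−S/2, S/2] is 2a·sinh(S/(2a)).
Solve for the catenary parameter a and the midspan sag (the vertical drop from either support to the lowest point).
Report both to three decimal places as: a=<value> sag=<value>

seed: a₀ = √(S³/(24(L−S))) = √(160.741³/(24·29.718)) = 76.308794
iter 1: u=1.053227  f(a)=+1.693e+00  f'(a)=-8.688e-01  a ← 76.308794 − (+1.693e+00/-8.688e-01) = 78.256923
iter 2: u=1.027008  f(a)=+6.698e-02  f'(a)=-8.013e-01  a ← 78.256923 − (+6.698e-02/-8.013e-01) = 78.340518
iter 3: u=1.025912  f(a)=+1.145e-04  f'(a)=-7.985e-01  a ← 78.340518 − (+1.145e-04/-7.985e-01) = 78.340661
iter 4: u=1.025910  f(a)=+3.357e-10  f'(a)=-7.985e-01  a ← 78.340661 − (+3.357e-10/-7.985e-01) = 78.340661
iter 5: u=1.025910  f(a)=+0.000e+00  f'(a)=-7.985e-01  a ← 78.340661 − (+0.000e+00/-7.985e-01) = 78.340661
converged: |Δa| < 1e-12 after 5 iterations
sag = a·(cosh(S/(2a)) − 1) = 78.340661·(cosh(1.025910) − 1) = 44.971613
T_max/T_min = cosh(S/(2a)) = 1.574052

a=78.341 sag=44.972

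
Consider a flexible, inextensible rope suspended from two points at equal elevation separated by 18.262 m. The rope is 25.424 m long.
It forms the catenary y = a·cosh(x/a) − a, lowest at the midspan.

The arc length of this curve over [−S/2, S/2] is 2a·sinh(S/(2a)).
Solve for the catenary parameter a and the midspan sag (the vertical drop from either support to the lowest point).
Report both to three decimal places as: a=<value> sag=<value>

seed: a₀ = √(S³/(24(L−S))) = √(18.262³/(24·7.162)) = 5.952504
iter 1: u=1.533976  f(a)=+8.914e-01  f'(a)=-3.022e+00  a ← 5.952504 − (+8.914e-01/-3.022e+00) = 6.247450
iter 2: u=1.461556  f(a)=+7.054e-02  f'(a)=-2.561e+00  a ← 6.247450 − (+7.054e-02/-2.561e+00) = 6.274990
iter 3: u=1.455142  f(a)=+5.256e-04  f'(a)=-2.523e+00  a ← 6.274990 − (+5.256e-04/-2.523e+00) = 6.275198
iter 4: u=1.455094  f(a)=+2.966e-08  f'(a)=-2.523e+00  a ← 6.275198 − (+2.966e-08/-2.523e+00) = 6.275198
iter 5: u=1.455094  f(a)=+0.000e+00  f'(a)=-2.523e+00  a ← 6.275198 − (+0.000e+00/-2.523e+00) = 6.275198
converged: |Δa| < 1e-12 after 5 iterations
sag = a·(cosh(S/(2a)) − 1) = 6.275198·(cosh(1.455094) − 1) = 7.901298
T_max/T_min = cosh(S/(2a)) = 2.259131

a=6.275 sag=7.901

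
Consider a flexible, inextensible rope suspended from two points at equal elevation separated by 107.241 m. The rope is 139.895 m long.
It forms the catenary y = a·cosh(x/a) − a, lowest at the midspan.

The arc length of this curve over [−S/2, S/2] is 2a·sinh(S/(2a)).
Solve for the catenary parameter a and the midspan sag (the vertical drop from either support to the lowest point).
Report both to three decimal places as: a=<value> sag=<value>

seed: a₀ = √(S³/(24(L−S))) = √(107.241³/(24·32.654)) = 39.670481
iter 1: u=1.351647  f(a)=+3.116e+00  f'(a)=-1.967e+00  a ← 39.670481 − (+3.116e+00/-1.967e+00) = 41.254335
iter 2: u=1.299754  f(a)=+1.963e-01  f'(a)=-1.727e+00  a ← 41.254335 − (+1.963e-01/-1.727e+00) = 41.368048
iter 3: u=1.296182  f(a)=+8.953e-04  f'(a)=-1.711e+00  a ← 41.368048 − (+8.953e-04/-1.711e+00) = 41.368571
iter 4: u=1.296165  f(a)=+1.881e-08  f'(a)=-1.711e+00  a ← 41.368571 − (+1.881e-08/-1.711e+00) = 41.368571
iter 5: u=1.296165  f(a)=-2.842e-14  f'(a)=-1.711e+00  a ← 41.368571 − (-2.842e-14/-1.711e+00) = 41.368571
converged: |Δa| < 1e-12 after 5 iterations
sag = a·(cosh(S/(2a)) − 1) = 41.368571·(cosh(1.296165) − 1) = 39.896498
T_max/T_min = cosh(S/(2a)) = 1.964416

a=41.369 sag=39.896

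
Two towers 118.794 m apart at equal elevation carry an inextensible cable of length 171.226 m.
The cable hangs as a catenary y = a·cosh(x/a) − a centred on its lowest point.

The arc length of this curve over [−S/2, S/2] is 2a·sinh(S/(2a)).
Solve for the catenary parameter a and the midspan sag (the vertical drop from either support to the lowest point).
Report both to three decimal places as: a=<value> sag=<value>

seed: a₀ = √(S³/(24(L−S))) = √(118.794³/(24·52.432)) = 36.499585
iter 1: u=1.627334  f(a)=+7.397e+00  f'(a)=-3.709e+00  a ← 36.499585 − (+7.397e+00/-3.709e+00) = 38.493626
iter 2: u=1.543035  f(a)=+6.494e-01  f'(a)=-3.084e+00  a ← 38.493626 − (+6.494e-01/-3.084e+00) = 38.704185
iter 3: u=1.534640  f(a)=+6.070e-03  f'(a)=-3.027e+00  a ← 38.704185 − (+6.070e-03/-3.027e+00) = 38.706191
iter 4: u=1.534561  f(a)=+5.413e-07  f'(a)=-3.026e+00  a ← 38.706191 − (+5.413e-07/-3.026e+00) = 38.706191
iter 5: u=1.534561  f(a)=+0.000e+00  f'(a)=-3.026e+00  a ← 38.706191 − (+0.000e+00/-3.026e+00) = 38.706191
converged: |Δa| < 1e-12 after 5 iterations
sag = a·(cosh(S/(2a)) − 1) = 38.706191·(cosh(1.534561) − 1) = 55.249943
T_max/T_min = cosh(S/(2a)) = 2.427419

a=38.706 sag=55.250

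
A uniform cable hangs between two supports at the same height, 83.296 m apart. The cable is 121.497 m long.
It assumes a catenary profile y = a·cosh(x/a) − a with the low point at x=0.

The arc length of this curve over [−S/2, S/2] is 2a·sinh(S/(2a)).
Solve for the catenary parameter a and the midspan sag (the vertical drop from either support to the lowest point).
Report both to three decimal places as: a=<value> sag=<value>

a=26.679 sag=39.670

seed: a₀ = √(S³/(24(L−S))) = √(83.296³/(24·38.201)) = 25.106908
iter 1: u=1.658826  f(a)=+5.614e+00  f'(a)=-3.967e+00  a ← 25.106908 − (+5.614e+00/-3.967e+00) = 26.522000
iter 2: u=1.570319  f(a)=+5.096e-01  f'(a)=-3.277e+00  a ← 26.522000 − (+5.096e-01/-3.277e+00) = 26.677513
iter 3: u=1.561165  f(a)=+5.125e-03  f'(a)=-3.211e+00  a ← 26.677513 − (+5.125e-03/-3.211e+00) = 26.679109
iter 4: u=1.561072  f(a)=+5.298e-07  f'(a)=-3.210e+00  a ← 26.679109 − (+5.298e-07/-3.210e+00) = 26.679109
iter 5: u=1.561072  f(a)=+0.000e+00  f'(a)=-3.210e+00  a ← 26.679109 − (+0.000e+00/-3.210e+00) = 26.679109
converged: |Δa| < 1e-12 after 5 iterations
sag = a·(cosh(S/(2a)) − 1) = 26.679109·(cosh(1.561072) − 1) = 39.669630
T_max/T_min = cosh(S/(2a)) = 2.486917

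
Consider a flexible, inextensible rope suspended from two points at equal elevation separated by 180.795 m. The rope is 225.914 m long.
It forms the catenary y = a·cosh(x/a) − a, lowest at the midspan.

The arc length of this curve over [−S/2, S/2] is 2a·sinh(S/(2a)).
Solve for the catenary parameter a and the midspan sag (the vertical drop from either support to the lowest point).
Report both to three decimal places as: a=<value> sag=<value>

seed: a₀ = √(S³/(24(L−S))) = √(180.795³/(24·45.119)) = 73.874452
iter 1: u=1.223664  f(a)=+3.501e+00  f'(a)=-1.414e+00  a ← 73.874452 − (+3.501e+00/-1.414e+00) = 76.349538
iter 2: u=1.183995  f(a)=+1.836e-01  f'(a)=-1.270e+00  a ← 76.349538 − (+1.836e-01/-1.270e+00) = 76.494182
iter 3: u=1.181757  f(a)=+5.672e-04  f'(a)=-1.262e+00  a ← 76.494182 − (+5.672e-04/-1.262e+00) = 76.494632
iter 4: u=1.181750  f(a)=+5.448e-09  f'(a)=-1.262e+00  a ← 76.494632 − (+5.448e-09/-1.262e+00) = 76.494632
iter 5: u=1.181750  f(a)=-2.842e-14  f'(a)=-1.262e+00  a ← 76.494632 − (-2.842e-14/-1.262e+00) = 76.494632
converged: |Δa| < 1e-12 after 5 iterations
sag = a·(cosh(S/(2a)) − 1) = 76.494632·(cosh(1.181750) − 1) = 59.926454
T_max/T_min = cosh(S/(2a)) = 1.783407

a=76.495 sag=59.926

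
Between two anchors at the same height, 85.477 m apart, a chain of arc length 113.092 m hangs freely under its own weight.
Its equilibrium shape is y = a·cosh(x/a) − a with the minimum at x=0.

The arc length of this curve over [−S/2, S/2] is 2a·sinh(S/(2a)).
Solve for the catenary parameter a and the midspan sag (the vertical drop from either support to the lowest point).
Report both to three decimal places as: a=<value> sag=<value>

a=32.086 sag=32.929

seed: a₀ = √(S³/(24(L−S))) = √(85.477³/(24·27.615)) = 30.696988
iter 1: u=1.392270  f(a)=+2.803e+00  f'(a)=-2.173e+00  a ← 30.696988 − (+2.803e+00/-2.173e+00) = 31.987091
iter 2: u=1.336117  f(a)=+1.864e-01  f'(a)=-1.893e+00  a ← 31.987091 − (+1.864e-01/-1.893e+00) = 32.085579
iter 3: u=1.332016  f(a)=+9.541e-04  f'(a)=-1.873e+00  a ← 32.085579 − (+9.541e-04/-1.873e+00) = 32.086088
iter 4: u=1.331995  f(a)=+2.528e-08  f'(a)=-1.873e+00  a ← 32.086088 − (+2.528e-08/-1.873e+00) = 32.086088
iter 5: u=1.331995  f(a)=+0.000e+00  f'(a)=-1.873e+00  a ← 32.086088 − (+0.000e+00/-1.873e+00) = 32.086088
converged: |Δa| < 1e-12 after 5 iterations
sag = a·(cosh(S/(2a)) − 1) = 32.086088·(cosh(1.331995) − 1) = 32.929042
T_max/T_min = cosh(S/(2a)) = 2.026272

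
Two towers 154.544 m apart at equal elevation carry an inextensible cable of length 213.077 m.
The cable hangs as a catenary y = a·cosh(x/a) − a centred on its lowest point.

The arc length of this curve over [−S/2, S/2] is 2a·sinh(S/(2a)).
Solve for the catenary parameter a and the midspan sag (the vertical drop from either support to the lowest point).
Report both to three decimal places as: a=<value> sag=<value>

a=53.950 sag=65.470

seed: a₀ = √(S³/(24(L−S))) = √(154.544³/(24·58.533)) = 51.259246
iter 1: u=1.507474  f(a)=+7.022e+00  f'(a)=-2.847e+00  a ← 51.259246 − (+7.022e+00/-2.847e+00) = 53.726002
iter 2: u=1.438261  f(a)=+5.387e-01  f'(a)=-2.425e+00  a ← 53.726002 − (+5.387e-01/-2.425e+00) = 53.948132
iter 3: u=1.432339  f(a)=+3.753e-03  f'(a)=-2.392e+00  a ← 53.948132 − (+3.753e-03/-2.392e+00) = 53.949702
iter 4: u=1.432297  f(a)=+1.849e-07  f'(a)=-2.391e+00  a ← 53.949702 − (+1.849e-07/-2.391e+00) = 53.949702
iter 5: u=1.432297  f(a)=+0.000e+00  f'(a)=-2.391e+00  a ← 53.949702 − (+0.000e+00/-2.391e+00) = 53.949702
converged: |Δa| < 1e-12 after 5 iterations
sag = a·(cosh(S/(2a)) − 1) = 53.949702·(cosh(1.432297) − 1) = 65.469821
T_max/T_min = cosh(S/(2a)) = 2.213534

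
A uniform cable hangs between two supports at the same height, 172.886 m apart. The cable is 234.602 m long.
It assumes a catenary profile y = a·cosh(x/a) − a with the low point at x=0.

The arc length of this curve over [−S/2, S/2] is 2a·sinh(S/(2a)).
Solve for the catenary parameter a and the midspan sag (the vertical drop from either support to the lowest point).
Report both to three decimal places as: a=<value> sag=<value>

seed: a₀ = √(S³/(24(L−S))) = √(172.886³/(24·61.716)) = 59.065683
iter 1: u=1.463506  f(a)=+6.957e+00  f'(a)=-2.573e+00  a ← 59.065683 − (+6.957e+00/-2.573e+00) = 61.769415
iter 2: u=1.399447  f(a)=+5.062e-01  f'(a)=-2.211e+00  a ← 61.769415 − (+5.062e-01/-2.211e+00) = 61.998354
iter 3: u=1.394279  f(a)=+3.145e-03  f'(a)=-2.184e+00  a ← 61.998354 − (+3.145e-03/-2.184e+00) = 61.999794
iter 4: u=1.394247  f(a)=+1.231e-07  f'(a)=-2.183e+00  a ← 61.999794 − (+1.231e-07/-2.183e+00) = 61.999794
iter 5: u=1.394247  f(a)=+2.842e-14  f'(a)=-2.183e+00  a ← 61.999794 − (+2.842e-14/-2.183e+00) = 61.999794
converged: |Δa| < 1e-12 after 5 iterations
sag = a·(cosh(S/(2a)) − 1) = 61.999794·(cosh(1.394247) − 1) = 70.678384
T_max/T_min = cosh(S/(2a)) = 2.139978

a=62.000 sag=70.678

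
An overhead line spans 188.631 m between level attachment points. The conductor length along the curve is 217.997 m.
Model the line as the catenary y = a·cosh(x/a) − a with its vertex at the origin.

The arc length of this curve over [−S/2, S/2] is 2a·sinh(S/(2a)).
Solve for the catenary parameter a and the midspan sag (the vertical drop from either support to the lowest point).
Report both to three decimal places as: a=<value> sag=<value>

a=99.788 sag=47.990

seed: a₀ = √(S³/(24(L−S))) = √(188.631³/(24·29.366)) = 97.586914
iter 1: u=0.966477  f(a)=+1.402e+00  f'(a)=-6.600e-01  a ← 97.586914 − (+1.402e+00/-6.600e-01) = 99.711877
iter 2: u=0.945880  f(a)=+4.711e-02  f'(a)=-6.163e-01  a ← 99.711877 − (+4.711e-02/-6.163e-01) = 99.788325
iter 3: u=0.945156  f(a)=+5.727e-05  f'(a)=-6.148e-01  a ← 99.788325 − (+5.727e-05/-6.148e-01) = 99.788418
iter 4: u=0.945155  f(a)=+8.487e-11  f'(a)=-6.148e-01  a ← 99.788418 − (+8.487e-11/-6.148e-01) = 99.788418
iter 5: u=0.945155  f(a)=+0.000e+00  f'(a)=-6.148e-01  a ← 99.788418 − (+0.000e+00/-6.148e-01) = 99.788418
converged: |Δa| < 1e-12 after 5 iterations
sag = a·(cosh(S/(2a)) − 1) = 99.788418·(cosh(0.945155) − 1) = 47.989799
T_max/T_min = cosh(S/(2a)) = 1.480916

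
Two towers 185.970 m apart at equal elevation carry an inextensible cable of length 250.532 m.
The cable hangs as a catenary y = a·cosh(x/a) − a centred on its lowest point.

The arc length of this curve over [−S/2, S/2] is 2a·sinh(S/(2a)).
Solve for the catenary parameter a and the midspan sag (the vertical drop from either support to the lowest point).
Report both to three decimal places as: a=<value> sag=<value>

a=67.546 sag=74.771

seed: a₀ = √(S³/(24(L−S))) = √(185.970³/(24·64.562)) = 64.427344
iter 1: u=1.443254  f(a)=+7.067e+00  f'(a)=-2.454e+00  a ← 64.427344 − (+7.067e+00/-2.454e+00) = 67.307370
iter 2: u=1.381498  f(a)=+5.015e-01  f'(a)=-2.117e+00  a ← 67.307370 − (+5.015e-01/-2.117e+00) = 67.544279
iter 3: u=1.376652  f(a)=+2.952e-03  f'(a)=-2.092e+00  a ← 67.544279 − (+2.952e-03/-2.092e+00) = 67.545690
iter 4: u=1.376624  f(a)=+1.036e-07  f'(a)=-2.092e+00  a ← 67.545690 − (+1.036e-07/-2.092e+00) = 67.545690
iter 5: u=1.376624  f(a)=+2.842e-14  f'(a)=-2.092e+00  a ← 67.545690 − (+2.842e-14/-2.092e+00) = 67.545690
converged: |Δa| < 1e-12 after 5 iterations
sag = a·(cosh(S/(2a)) − 1) = 67.545690·(cosh(1.376624) − 1) = 74.770827
T_max/T_min = cosh(S/(2a)) = 2.106967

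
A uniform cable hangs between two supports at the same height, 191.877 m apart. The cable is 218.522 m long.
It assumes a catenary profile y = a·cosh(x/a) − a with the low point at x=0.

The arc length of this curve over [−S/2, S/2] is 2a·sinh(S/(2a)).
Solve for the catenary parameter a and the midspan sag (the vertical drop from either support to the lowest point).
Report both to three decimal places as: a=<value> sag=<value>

a=107.227 sag=45.860

seed: a₀ = √(S³/(24(L−S))) = √(191.877³/(24·26.645)) = 105.104400
iter 1: u=0.912792  f(a)=+1.132e+00  f'(a)=-5.505e-01  a ← 105.104400 − (+1.132e+00/-5.505e-01) = 107.161095
iter 2: u=0.895274  f(a)=+3.409e-02  f'(a)=-5.178e-01  a ← 107.161095 − (+3.409e-02/-5.178e-01) = 107.226926
iter 3: u=0.894724  f(a)=+3.303e-05  f'(a)=-5.168e-01  a ← 107.226926 − (+3.303e-05/-5.168e-01) = 107.226989
iter 4: u=0.894723  f(a)=+3.104e-11  f'(a)=-5.168e-01  a ← 107.226989 − (+3.104e-11/-5.168e-01) = 107.226989
converged: |Δa| < 1e-12 after 4 iterations
sag = a·(cosh(S/(2a)) − 1) = 107.226989·(cosh(0.894723) − 1) = 45.859892
T_max/T_min = cosh(S/(2a)) = 1.427690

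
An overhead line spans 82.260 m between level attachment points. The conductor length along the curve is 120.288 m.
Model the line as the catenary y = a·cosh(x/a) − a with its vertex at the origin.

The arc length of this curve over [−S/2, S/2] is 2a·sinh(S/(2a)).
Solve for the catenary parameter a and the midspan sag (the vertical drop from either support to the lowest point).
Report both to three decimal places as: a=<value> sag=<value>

a=26.254 sag=39.371

seed: a₀ = √(S³/(24(L−S))) = √(82.260³/(24·38.028)) = 24.695948
iter 1: u=1.665455  f(a)=+5.636e+00  f'(a)=-4.023e+00  a ← 24.695948 − (+5.636e+00/-4.023e+00) = 26.096895
iter 2: u=1.576050  f(a)=+5.152e-01  f'(a)=-3.318e+00  a ← 26.096895 − (+5.152e-01/-3.318e+00) = 26.252138
iter 3: u=1.566730  f(a)=+5.260e-03  f'(a)=-3.251e+00  a ← 26.252138 − (+5.260e-03/-3.251e+00) = 26.253756
iter 4: u=1.566633  f(a)=+5.608e-07  f'(a)=-3.250e+00  a ← 26.253756 − (+5.608e-07/-3.250e+00) = 26.253756
iter 5: u=1.566633  f(a)=+1.421e-14  f'(a)=-3.250e+00  a ← 26.253756 − (+1.421e-14/-3.250e+00) = 26.253756
converged: |Δa| < 1e-12 after 5 iterations
sag = a·(cosh(S/(2a)) − 1) = 26.253756·(cosh(1.566633) − 1) = 39.370633
T_max/T_min = cosh(S/(2a)) = 2.499619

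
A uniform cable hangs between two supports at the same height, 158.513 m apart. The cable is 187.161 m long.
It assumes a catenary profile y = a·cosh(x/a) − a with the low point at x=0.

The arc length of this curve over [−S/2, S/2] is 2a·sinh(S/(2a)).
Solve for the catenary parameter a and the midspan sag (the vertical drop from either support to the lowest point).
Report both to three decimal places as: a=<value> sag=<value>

a=78.093 sag=43.791

seed: a₀ = √(S³/(24(L−S))) = √(158.513³/(24·28.648)) = 76.110496
iter 1: u=1.041335  f(a)=+1.594e+00  f'(a)=-8.377e-01  a ← 76.110496 − (+1.594e+00/-8.377e-01) = 78.013392
iter 2: u=1.015935  f(a)=+6.174e-02  f'(a)=-7.739e-01  a ← 78.013392 − (+6.174e-02/-7.739e-01) = 78.093164
iter 3: u=1.014897  f(a)=+1.009e-04  f'(a)=-7.714e-01  a ← 78.093164 − (+1.009e-04/-7.714e-01) = 78.093295
iter 4: u=1.014895  f(a)=+2.703e-10  f'(a)=-7.714e-01  a ← 78.093295 − (+2.703e-10/-7.714e-01) = 78.093295
iter 5: u=1.014895  f(a)=-2.842e-14  f'(a)=-7.714e-01  a ← 78.093295 − (-2.842e-14/-7.714e-01) = 78.093295
converged: |Δa| < 1e-12 after 5 iterations
sag = a·(cosh(S/(2a)) − 1) = 78.093295·(cosh(1.014895) − 1) = 43.791375
T_max/T_min = cosh(S/(2a)) = 1.560757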